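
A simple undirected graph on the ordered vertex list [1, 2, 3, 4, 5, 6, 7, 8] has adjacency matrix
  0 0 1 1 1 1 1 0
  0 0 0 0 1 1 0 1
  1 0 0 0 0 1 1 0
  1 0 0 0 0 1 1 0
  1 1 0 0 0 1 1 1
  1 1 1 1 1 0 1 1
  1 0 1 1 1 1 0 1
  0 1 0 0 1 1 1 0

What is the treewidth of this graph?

3

A width-3 tree decomposition is:
Bags: B1 = {1, 4, 6, 7}  B2 = {1, 5, 6, 7}  B3 = {5, 6, 7, 8}  B4 = {2, 5, 6, 8}  B5 = {1, 3, 6, 7}
Tree: B1–B2, B2–B3, B3–B4, B1–B5
Each bag holds 4 vertices, so the decomposition has width 3, which upper-bounds the treewidth. For the lower bound, the 4 vertices {2, 5, 6, 8} are pairwise adjacent, and any tree decomposition puts a clique entirely inside one bag — forcing width ≥ 3. Hence tw(G) = 3 exactly.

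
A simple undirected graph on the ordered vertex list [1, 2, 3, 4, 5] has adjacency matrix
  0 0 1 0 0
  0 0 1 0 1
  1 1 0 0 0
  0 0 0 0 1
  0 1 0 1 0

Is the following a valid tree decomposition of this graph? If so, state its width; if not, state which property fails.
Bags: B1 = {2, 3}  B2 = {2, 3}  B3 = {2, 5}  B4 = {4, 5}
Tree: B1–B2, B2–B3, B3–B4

A tree decomposition must satisfy three properties: every vertex lies in some bag; for every edge, both endpoints lie together in some bag; and for every vertex, the bags containing it form a connected subtree. Here vertex 1 appears in no bag, so the decomposition is invalid.

No — vertex 1 appears in no bag.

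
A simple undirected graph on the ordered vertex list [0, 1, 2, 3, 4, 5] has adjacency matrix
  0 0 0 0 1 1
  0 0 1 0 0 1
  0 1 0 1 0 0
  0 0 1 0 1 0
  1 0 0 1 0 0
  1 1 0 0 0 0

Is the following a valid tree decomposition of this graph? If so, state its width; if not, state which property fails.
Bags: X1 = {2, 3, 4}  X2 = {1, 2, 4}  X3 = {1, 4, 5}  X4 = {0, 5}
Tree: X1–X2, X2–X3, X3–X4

A tree decomposition must satisfy three properties: every vertex lies in some bag; for every edge, both endpoints lie together in some bag; and for every vertex, the bags containing it form a connected subtree. Here edge (4,0) lies in no bag, so the decomposition is invalid.

No — edge (4,0) lies in no bag.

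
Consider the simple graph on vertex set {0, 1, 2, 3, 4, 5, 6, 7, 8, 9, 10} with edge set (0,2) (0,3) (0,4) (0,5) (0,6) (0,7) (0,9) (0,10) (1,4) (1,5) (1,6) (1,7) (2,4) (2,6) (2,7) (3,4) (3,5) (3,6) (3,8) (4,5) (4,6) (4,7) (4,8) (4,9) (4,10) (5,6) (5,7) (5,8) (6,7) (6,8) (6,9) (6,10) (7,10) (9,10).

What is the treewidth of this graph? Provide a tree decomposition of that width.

Treewidth 4.
One optimal decomposition is:
Bags: B1 = {0, 4, 5, 6, 7}  B2 = {0, 2, 4, 6, 7}  B3 = {0, 4, 6, 7, 10}  B4 = {0, 4, 6, 9, 10}  B5 = {0, 3, 4, 5, 6}  B6 = {3, 4, 5, 6, 8}  B7 = {1, 4, 5, 6, 7}
Tree: B1–B2, B2–B3, B3–B4, B1–B5, B5–B6, B1–B7

Every bag has size at most 5, so the width is 5 − 1 = 4 and tw(G) ≤ 4. On the other hand G contains the 5-clique {0, 4, 6, 9, 10}. A clique must lie in a single bag of any decomposition, so no decomposition can have width below 4. Therefore the treewidth is 4.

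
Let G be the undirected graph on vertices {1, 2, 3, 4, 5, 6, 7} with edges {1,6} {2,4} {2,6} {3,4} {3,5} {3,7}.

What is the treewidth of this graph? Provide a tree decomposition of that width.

Treewidth 1.
Bags: B1 = {3, 7}  B2 = {3, 4}  B3 = {2, 4}  B4 = {2, 6}  B5 = {3, 5}  B6 = {1, 6}
Tree: B1–B2, B2–B3, B3–B4, B2–B5, B4–B6

Each bag holds 2 vertices, so the decomposition has width 1, which upper-bounds the treewidth. Any graph with an edge has treewidth ≥ 1, and G has the edge 7–3. Therefore the treewidth is 1.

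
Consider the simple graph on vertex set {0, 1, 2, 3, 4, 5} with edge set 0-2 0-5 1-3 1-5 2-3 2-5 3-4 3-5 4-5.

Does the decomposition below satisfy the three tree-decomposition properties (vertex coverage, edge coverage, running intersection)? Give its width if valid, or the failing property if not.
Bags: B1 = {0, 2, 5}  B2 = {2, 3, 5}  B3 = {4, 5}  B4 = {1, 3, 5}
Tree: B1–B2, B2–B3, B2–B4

No — edge (3,4) lies in no bag.

A tree decomposition must satisfy three properties: every vertex lies in some bag; for every edge, both endpoints lie together in some bag; and for every vertex, the bags containing it form a connected subtree. Here edge (3,4) lies in no bag, so the decomposition is invalid.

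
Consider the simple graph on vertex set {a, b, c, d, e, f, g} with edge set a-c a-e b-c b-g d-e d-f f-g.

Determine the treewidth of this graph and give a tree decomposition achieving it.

Each bag holds 3 vertices, so the decomposition has width 2, which upper-bounds the treewidth. Since b–c–a–e–d–f–g–b is a cycle in G, G is not acyclic. Forests are exactly the graphs of treewidth ≤ 1, so tw(G) ≥ 2. The upper and lower bounds meet at 2, so that is the treewidth.

Treewidth 2.
Bags: B1 = {a, b, c}  B2 = {a, b, e}  B3 = {b, d, e}  B4 = {b, d, f}  B5 = {b, f, g}
Tree: B1–B2, B2–B3, B3–B4, B4–B5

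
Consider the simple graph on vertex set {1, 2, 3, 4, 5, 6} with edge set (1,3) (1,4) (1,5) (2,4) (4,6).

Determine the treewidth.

A width-1 tree decomposition is:
Bags: B1 = {1, 4}  B2 = {1, 5}  B3 = {2, 4}  B4 = {4, 6}  B5 = {1, 3}
Tree: B1–B2, B1–B3, B3–B4, B1–B5
Every bag has size at most 2, so the width is 2 − 1 = 1 and tw(G) ≤ 1. Any graph with an edge has treewidth ≥ 1, and G has the edge 4–1. Hence tw(G) = 1 exactly.

1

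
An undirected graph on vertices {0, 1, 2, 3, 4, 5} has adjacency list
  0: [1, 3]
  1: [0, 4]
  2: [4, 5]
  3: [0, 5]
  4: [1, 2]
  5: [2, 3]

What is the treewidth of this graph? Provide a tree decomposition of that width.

Treewidth 2.
Bags: B1 = {1, 2, 4}  B2 = {1, 2, 5}  B3 = {1, 3, 5}  B4 = {0, 1, 3}
Tree: B1–B2, B2–B3, B3–B4

Each bag holds 3 vertices, so the decomposition has width 2, which upper-bounds the treewidth. For the lower bound, G contains the cycle 1–4–2–5–3–0–1, so G is not a forest; only forests have treewidth ≤ 1, hence tw(G) ≥ 2. Combining the bounds, tw(G) = 2.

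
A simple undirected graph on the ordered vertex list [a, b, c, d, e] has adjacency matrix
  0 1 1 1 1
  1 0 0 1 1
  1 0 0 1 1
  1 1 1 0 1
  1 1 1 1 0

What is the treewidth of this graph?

A width-3 tree decomposition is:
Bags: B1 = {a, c, d, e}  B2 = {a, b, d, e}
Tree: B1–B2
Every bag has size at most 4, so the width is 4 − 1 = 3 and tw(G) ≤ 3. On the other hand G contains the 4-clique {a, c, d, e}. A clique must lie in a single bag of any decomposition, so no decomposition can have width below 3. Combining the bounds, tw(G) = 3.

3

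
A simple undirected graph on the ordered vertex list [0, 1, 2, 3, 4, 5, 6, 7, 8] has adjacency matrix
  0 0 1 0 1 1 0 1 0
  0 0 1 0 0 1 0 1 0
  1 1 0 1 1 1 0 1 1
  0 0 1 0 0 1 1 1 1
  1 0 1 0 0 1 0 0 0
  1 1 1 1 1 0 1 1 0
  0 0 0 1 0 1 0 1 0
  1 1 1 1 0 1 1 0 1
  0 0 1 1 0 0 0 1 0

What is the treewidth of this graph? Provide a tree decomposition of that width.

The largest bag has 4 vertices, giving width 3; this decomposition certifies tw(G) ≤ 3. For the lower bound, the 4 vertices {2, 3, 7, 8} are pairwise adjacent, and any tree decomposition puts a clique entirely inside one bag — forcing width ≥ 3. Hence tw(G) = 3 exactly.

Treewidth 3.
Bags: B1 = {0, 2, 5, 7}  B2 = {2, 3, 5, 7}  B3 = {3, 5, 6, 7}  B4 = {1, 2, 5, 7}  B5 = {2, 3, 7, 8}  B6 = {0, 2, 4, 5}
Tree: B1–B2, B2–B3, B2–B4, B2–B5, B1–B6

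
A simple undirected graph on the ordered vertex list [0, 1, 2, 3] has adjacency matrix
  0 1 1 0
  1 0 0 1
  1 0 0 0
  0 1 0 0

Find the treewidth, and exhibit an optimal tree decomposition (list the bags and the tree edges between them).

Treewidth 1.
Bags: B1 = {0, 2}  B2 = {0, 1}  B3 = {1, 3}
Tree: B1–B2, B2–B3

Every bag has size at most 2, so the width is 2 − 1 = 1 and tw(G) ≤ 1. Any graph with an edge has treewidth ≥ 1, and G has the edge 2–0. Combining the bounds, tw(G) = 1.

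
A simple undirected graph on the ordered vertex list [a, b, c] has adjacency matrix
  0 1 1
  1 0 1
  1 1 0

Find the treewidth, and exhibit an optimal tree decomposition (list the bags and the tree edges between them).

Treewidth 2.
One optimal decomposition is:
Bags: B1 = {a, b, c}
Tree: (single bag)

A single bag containing all 3 vertices is trivially a valid decomposition of width 2. On the other hand G contains the 3-clique {a, b, c}. A clique must lie in a single bag of any decomposition, so no decomposition can have width below 2. The upper and lower bounds meet at 2, so that is the treewidth.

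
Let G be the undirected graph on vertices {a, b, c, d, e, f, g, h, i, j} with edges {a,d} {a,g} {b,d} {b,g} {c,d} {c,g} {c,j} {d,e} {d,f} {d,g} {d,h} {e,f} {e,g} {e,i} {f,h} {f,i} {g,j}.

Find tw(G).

2

A width-2 tree decomposition is:
Bags: B1 = {d, e, g}  B2 = {c, d, g}  B3 = {d, e, f}  B4 = {a, d, g}  B5 = {c, g, j}  B6 = {e, f, i}  B7 = {d, f, h}  B8 = {b, d, g}
Tree: B1–B2, B1–B3, B1–B4, B2–B5, B3–B6, B3–B7, B4–B8
The largest bag has 3 vertices, giving width 2; this decomposition certifies tw(G) ≤ 2. Conversely, {d, e, g} is a clique of size 3, and the vertices of any clique must share a bag in every tree decomposition; so some bag has ≥ 3 vertices and tw(G) ≥ 2. Combining the bounds, tw(G) = 2.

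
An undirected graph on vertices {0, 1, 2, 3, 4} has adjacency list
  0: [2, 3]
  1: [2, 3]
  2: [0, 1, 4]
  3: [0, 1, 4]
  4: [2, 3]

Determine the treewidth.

A width-2 tree decomposition is:
Bags: B1 = {0, 2, 3}  B2 = {2, 3, 4}  B3 = {1, 2, 3}
Tree: B1–B2, B2–B3
Every bag has size at most 3, so the width is 3 − 1 = 2 and tw(G) ≤ 2. Since 3–0–2–4–3 is a cycle in G, G is not acyclic. Forests are exactly the graphs of treewidth ≤ 1, so tw(G) ≥ 2. Hence tw(G) = 2 exactly.

2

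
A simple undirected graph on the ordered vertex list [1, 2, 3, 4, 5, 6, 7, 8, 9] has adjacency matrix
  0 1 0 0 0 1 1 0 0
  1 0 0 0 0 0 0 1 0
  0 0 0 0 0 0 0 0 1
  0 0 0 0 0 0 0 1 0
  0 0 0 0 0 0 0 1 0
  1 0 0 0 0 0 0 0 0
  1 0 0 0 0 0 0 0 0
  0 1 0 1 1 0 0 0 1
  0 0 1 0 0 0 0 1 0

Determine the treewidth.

1

A width-1 tree decomposition is:
Bags: B1 = {1, 6}  B2 = {1, 2}  B3 = {2, 8}  B4 = {8, 9}  B5 = {3, 9}  B6 = {4, 8}  B7 = {5, 8}  B8 = {1, 7}
Tree: B1–B2, B2–B3, B3–B4, B4–B5, B3–B6, B4–B7, B2–B8
Every bag has size at most 2, so the width is 2 − 1 = 1 and tw(G) ≤ 1. G has an edge, so its treewidth is at least 1. Therefore the treewidth is 1.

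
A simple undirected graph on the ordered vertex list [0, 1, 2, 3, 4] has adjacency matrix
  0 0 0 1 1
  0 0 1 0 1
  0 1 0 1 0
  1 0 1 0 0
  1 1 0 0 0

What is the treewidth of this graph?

2

A width-2 tree decomposition is:
Bags: B1 = {1, 2, 4}  B2 = {2, 3, 4}  B3 = {0, 3, 4}
Tree: B1–B2, B2–B3
The largest bag has 3 vertices, giving width 2; this decomposition certifies tw(G) ≤ 2. The edges 4–1–2–3–0–4 form a cycle, so G is not a tree and its treewidth is at least 2. Therefore the treewidth is 2.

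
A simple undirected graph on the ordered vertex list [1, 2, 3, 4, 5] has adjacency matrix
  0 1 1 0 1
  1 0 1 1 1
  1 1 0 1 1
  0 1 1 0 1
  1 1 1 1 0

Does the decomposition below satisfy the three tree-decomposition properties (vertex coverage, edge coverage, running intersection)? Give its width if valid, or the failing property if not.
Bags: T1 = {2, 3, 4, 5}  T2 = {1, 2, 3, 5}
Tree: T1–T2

Yes; width 3.

Every vertex of G appears in some bag (union = {1, 2, 3, 4, 5}); every edge is covered by a bag; and for each vertex v the set of bags containing v is connected in the bag tree. The decomposition is therefore valid. The largest bag has 4 vertices, so the width is 3.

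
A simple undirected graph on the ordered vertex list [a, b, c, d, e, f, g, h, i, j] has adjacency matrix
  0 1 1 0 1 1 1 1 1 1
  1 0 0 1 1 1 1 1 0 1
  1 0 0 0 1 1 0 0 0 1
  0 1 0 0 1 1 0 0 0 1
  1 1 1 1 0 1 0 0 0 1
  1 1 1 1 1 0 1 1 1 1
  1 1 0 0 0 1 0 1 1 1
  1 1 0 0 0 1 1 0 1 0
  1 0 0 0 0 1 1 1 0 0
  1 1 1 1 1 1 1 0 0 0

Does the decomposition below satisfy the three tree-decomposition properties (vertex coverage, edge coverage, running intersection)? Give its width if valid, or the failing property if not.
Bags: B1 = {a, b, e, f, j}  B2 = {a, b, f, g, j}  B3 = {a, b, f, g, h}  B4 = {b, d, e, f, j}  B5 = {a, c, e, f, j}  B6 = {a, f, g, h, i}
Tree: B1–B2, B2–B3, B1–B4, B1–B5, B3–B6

Vertex coverage: the bags together contain {a, b, c, d, e, f, g, h, i, j}, the full vertex set. Edge coverage: each edge of G has both endpoints in at least one bag. Running intersection: for every vertex, the bags containing it form a connected subtree. All three properties hold, so this is a valid tree decomposition of width max|bag| − 1 = 4, and hence tw(G) ≤ 4.

Yes; width 4.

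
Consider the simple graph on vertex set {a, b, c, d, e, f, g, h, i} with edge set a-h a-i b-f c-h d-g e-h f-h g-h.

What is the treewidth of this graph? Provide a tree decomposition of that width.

Treewidth 1.
Bags: B1 = {b, f}  B2 = {f, h}  B3 = {a, h}  B4 = {g, h}  B5 = {d, g}  B6 = {a, i}  B7 = {c, h}  B8 = {e, h}
Tree: B1–B2, B2–B3, B2–B4, B4–B5, B3–B6, B2–B7, B4–B8

The largest bag has 2 vertices, giving width 1; this decomposition certifies tw(G) ≤ 1. Since G has at least one edge (e.g. f–b), it is not an edgeless graph, so tw(G) ≥ 1. Combining the bounds, tw(G) = 1.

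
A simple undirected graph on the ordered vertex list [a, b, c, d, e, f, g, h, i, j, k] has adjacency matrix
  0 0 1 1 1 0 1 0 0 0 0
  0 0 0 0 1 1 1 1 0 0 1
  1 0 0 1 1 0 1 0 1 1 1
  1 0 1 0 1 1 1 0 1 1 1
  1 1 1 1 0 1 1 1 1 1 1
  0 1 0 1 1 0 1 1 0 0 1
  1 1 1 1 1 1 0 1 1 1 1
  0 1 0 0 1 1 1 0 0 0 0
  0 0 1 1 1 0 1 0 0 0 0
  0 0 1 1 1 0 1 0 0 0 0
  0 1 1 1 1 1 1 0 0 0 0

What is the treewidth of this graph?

4

A width-4 tree decomposition is:
Bags: B1 = {c, d, e, g, k}  B2 = {c, d, e, g, j}  B3 = {a, c, d, e, g}  B4 = {d, e, f, g, k}  B5 = {b, e, f, g, k}  B6 = {b, e, f, g, h}  B7 = {c, d, e, g, i}
Tree: B1–B2, B1–B3, B1–B4, B4–B5, B5–B6, B3–B7
Each bag holds 5 vertices, so the decomposition has width 4, which upper-bounds the treewidth. For the lower bound, the 5 vertices {c, d, e, g, j} are pairwise adjacent, and any tree decomposition puts a clique entirely inside one bag — forcing width ≥ 4. Combining the bounds, tw(G) = 4.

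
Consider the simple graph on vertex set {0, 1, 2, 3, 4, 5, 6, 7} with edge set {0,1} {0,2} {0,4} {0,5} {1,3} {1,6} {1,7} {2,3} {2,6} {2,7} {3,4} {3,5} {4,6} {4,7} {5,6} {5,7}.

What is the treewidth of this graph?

A width-4 tree decomposition is:
Bags: B1 = {1, 2, 3, 4, 5}  B2 = {1, 2, 4, 5, 7}  B3 = {1, 2, 4, 5, 6}  B4 = {0, 1, 2, 4, 5}
Tree: B1–B2, B2–B3, B3–B4
The largest bag has 5 vertices, giving width 4; this decomposition certifies tw(G) ≤ 4. For the lower bound: the 5 vertex sets {3,5}, {2,7}, {1,6}, {4}, {0} are disjoint, each induces a connected subgraph, and every pair is joined by at least one edge of G. Contracting each set to a single vertex therefore yields K_{5} as a minor, and since treewidth is minor-monotone, tw(G) ≥ tw(K_{5}) = 4. Hence tw(G) = 4 exactly.

4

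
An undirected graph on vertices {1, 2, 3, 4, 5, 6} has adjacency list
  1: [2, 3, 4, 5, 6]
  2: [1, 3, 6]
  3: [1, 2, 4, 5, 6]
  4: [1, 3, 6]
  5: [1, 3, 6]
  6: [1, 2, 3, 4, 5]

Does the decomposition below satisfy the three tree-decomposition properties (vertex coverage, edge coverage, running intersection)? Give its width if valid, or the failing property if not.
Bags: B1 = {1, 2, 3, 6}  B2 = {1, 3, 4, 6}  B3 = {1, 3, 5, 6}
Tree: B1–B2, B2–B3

Yes; width 3.

Every vertex of G appears in some bag (union = {1, 2, 3, 4, 5, 6}); every edge is covered by a bag; and for each vertex v the set of bags containing v is connected in the bag tree. The decomposition is therefore valid. The largest bag has 4 vertices, so the width is 3.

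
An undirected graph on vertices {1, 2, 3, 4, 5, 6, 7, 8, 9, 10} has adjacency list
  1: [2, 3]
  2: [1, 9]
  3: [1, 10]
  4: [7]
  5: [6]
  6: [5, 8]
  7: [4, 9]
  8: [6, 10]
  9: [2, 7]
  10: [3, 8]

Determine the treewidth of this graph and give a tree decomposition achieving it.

Treewidth 1.
One optimal decomposition is:
Bags: B1 = {5, 6}  B2 = {6, 8}  B3 = {8, 10}  B4 = {3, 10}  B5 = {1, 3}  B6 = {1, 2}  B7 = {2, 9}  B8 = {7, 9}  B9 = {4, 7}
Tree: B1–B2, B2–B3, B3–B4, B4–B5, B5–B6, B6–B7, B7–B8, B8–B9

Every bag has size at most 2, so the width is 2 − 1 = 1 and tw(G) ≤ 1. Any graph with an edge has treewidth ≥ 1, and G has the edge 5–6. The upper and lower bounds meet at 1, so that is the treewidth.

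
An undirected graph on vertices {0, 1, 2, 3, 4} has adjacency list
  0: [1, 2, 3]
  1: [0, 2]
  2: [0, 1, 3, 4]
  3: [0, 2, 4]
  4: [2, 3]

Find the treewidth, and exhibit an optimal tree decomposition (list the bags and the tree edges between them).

Each bag holds 3 vertices, so the decomposition has width 2, which upper-bounds the treewidth. Conversely, {0, 1, 2} is a clique of size 3, and the vertices of any clique must share a bag in every tree decomposition; so some bag has ≥ 3 vertices and tw(G) ≥ 2. Hence tw(G) = 2 exactly.

Treewidth 2.
Bags: B1 = {0, 1, 2}  B2 = {0, 2, 3}  B3 = {2, 3, 4}
Tree: B1–B2, B2–B3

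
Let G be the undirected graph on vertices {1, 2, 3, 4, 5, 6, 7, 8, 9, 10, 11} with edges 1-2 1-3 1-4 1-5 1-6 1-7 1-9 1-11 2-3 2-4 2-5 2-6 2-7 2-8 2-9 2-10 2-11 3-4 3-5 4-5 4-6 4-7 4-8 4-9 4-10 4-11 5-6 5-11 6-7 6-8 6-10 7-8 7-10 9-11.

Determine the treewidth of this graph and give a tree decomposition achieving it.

The largest bag has 5 vertices, giving width 4; this decomposition certifies tw(G) ≤ 4. On the other hand G contains the 5-clique {2, 4, 6, 7, 8}. A clique must lie in a single bag of any decomposition, so no decomposition can have width below 4. Hence tw(G) = 4 exactly.

Treewidth 4.
One optimal decomposition is:
Bags: B1 = {1, 2, 4, 6, 7}  B2 = {1, 2, 4, 5, 6}  B3 = {1, 2, 3, 4, 5}  B4 = {1, 2, 4, 5, 11}  B5 = {2, 4, 6, 7, 10}  B6 = {2, 4, 6, 7, 8}  B7 = {1, 2, 4, 9, 11}
Tree: B1–B2, B2–B3, B2–B4, B1–B5, B5–B6, B4–B7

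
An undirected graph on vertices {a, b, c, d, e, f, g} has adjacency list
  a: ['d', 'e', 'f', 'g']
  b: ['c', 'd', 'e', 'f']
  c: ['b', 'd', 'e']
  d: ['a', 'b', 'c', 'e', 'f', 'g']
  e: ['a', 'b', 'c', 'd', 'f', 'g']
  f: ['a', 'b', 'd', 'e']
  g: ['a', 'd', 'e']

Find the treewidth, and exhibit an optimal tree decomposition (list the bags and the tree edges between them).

Treewidth 3.
One optimal decomposition is:
Bags: B1 = {a, d, e, f}  B2 = {a, d, e, g}  B3 = {b, d, e, f}  B4 = {b, c, d, e}
Tree: B1–B2, B1–B3, B3–B4

Each bag holds 4 vertices, so the decomposition has width 3, which upper-bounds the treewidth. Conversely, {a, d, e, g} is a clique of size 4, and the vertices of any clique must share a bag in every tree decomposition; so some bag has ≥ 4 vertices and tw(G) ≥ 3. Hence tw(G) = 3 exactly.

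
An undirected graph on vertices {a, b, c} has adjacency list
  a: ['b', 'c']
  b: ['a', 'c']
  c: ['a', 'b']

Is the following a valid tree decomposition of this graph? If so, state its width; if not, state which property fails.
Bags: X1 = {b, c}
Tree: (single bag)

A tree decomposition must satisfy three properties: every vertex lies in some bag; for every edge, both endpoints lie together in some bag; and for every vertex, the bags containing it form a connected subtree. Here vertex a appears in no bag, so the decomposition is invalid.

No — vertex a appears in no bag.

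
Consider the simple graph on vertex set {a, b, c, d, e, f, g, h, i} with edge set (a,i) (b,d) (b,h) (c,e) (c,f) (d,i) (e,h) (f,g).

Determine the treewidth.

A width-1 tree decomposition is:
Bags: B1 = {a, i}  B2 = {d, i}  B3 = {b, d}  B4 = {b, h}  B5 = {e, h}  B6 = {c, e}  B7 = {c, f}  B8 = {f, g}
Tree: B1–B2, B2–B3, B3–B4, B4–B5, B5–B6, B6–B7, B7–B8
Each bag holds 2 vertices, so the decomposition has width 1, which upper-bounds the treewidth. Any graph with an edge has treewidth ≥ 1, and G has the edge a–i. Hence tw(G) = 1 exactly.

1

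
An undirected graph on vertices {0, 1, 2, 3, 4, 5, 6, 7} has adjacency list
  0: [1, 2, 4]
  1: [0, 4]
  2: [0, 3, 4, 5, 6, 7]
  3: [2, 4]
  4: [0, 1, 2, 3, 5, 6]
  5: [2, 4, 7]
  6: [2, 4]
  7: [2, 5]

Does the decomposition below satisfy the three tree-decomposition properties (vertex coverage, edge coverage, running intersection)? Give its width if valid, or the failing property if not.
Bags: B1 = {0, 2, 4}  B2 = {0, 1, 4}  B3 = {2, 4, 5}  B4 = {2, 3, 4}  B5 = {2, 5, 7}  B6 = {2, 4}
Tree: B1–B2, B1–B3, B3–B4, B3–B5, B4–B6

No — vertex 6 appears in no bag.

A tree decomposition must satisfy three properties: every vertex lies in some bag; for every edge, both endpoints lie together in some bag; and for every vertex, the bags containing it form a connected subtree. Here vertex 6 appears in no bag, so the decomposition is invalid.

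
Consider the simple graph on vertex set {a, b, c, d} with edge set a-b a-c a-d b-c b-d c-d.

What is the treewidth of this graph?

A width-3 tree decomposition is:
Bags: B1 = {a, b, c, d}
Tree: (single bag)
A single bag containing all 4 vertices is trivially a valid decomposition of width 3. For the lower bound, the 4 vertices {a, b, c, d} are pairwise adjacent, and any tree decomposition puts a clique entirely inside one bag — forcing width ≥ 3. Therefore the treewidth is 3.

3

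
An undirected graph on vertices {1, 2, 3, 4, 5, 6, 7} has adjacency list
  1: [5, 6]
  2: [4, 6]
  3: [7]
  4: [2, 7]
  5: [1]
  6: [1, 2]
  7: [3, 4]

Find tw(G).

1

A width-1 tree decomposition is:
Bags: B1 = {1, 5}  B2 = {1, 6}  B3 = {2, 6}  B4 = {2, 4}  B5 = {4, 7}  B6 = {3, 7}
Tree: B1–B2, B2–B3, B3–B4, B4–B5, B5–B6
Every bag has size at most 2, so the width is 2 − 1 = 1 and tw(G) ≤ 1. Any graph with an edge has treewidth ≥ 1, and G has the edge 5–1. Combining the bounds, tw(G) = 1.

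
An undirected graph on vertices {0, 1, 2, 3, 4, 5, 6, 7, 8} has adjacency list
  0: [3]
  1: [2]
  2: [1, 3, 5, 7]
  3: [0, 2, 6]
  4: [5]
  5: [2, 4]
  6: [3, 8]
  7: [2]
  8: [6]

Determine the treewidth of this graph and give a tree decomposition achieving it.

Treewidth 1.
One optimal decomposition is:
Bags: B1 = {2, 3}  B2 = {2, 7}  B3 = {3, 6}  B4 = {1, 2}  B5 = {6, 8}  B6 = {2, 5}  B7 = {0, 3}  B8 = {4, 5}
Tree: B1–B2, B1–B3, B1–B4, B3–B5, B1–B6, B1–B7, B6–B8

Every bag has size at most 2, so the width is 2 − 1 = 1 and tw(G) ≤ 1. Any graph with an edge has treewidth ≥ 1, and G has the edge 3–2. Therefore the treewidth is 1.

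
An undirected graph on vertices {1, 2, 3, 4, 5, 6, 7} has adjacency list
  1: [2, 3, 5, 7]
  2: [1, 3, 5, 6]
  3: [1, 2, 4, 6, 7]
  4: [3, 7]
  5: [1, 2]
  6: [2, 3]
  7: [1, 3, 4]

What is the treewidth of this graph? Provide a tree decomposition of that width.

Every bag has size at most 3, so the width is 3 − 1 = 2 and tw(G) ≤ 2. Conversely, {1, 2, 3} is a clique of size 3, and the vertices of any clique must share a bag in every tree decomposition; so some bag has ≥ 3 vertices and tw(G) ≥ 2. Hence tw(G) = 2 exactly.

Treewidth 2.
One optimal decomposition is:
Bags: B1 = {1, 3, 7}  B2 = {1, 2, 3}  B3 = {3, 4, 7}  B4 = {1, 2, 5}  B5 = {2, 3, 6}
Tree: B1–B2, B1–B3, B2–B4, B2–B5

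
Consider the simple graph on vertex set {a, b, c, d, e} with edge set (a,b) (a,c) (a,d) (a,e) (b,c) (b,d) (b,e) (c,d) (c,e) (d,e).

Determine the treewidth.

4

A width-4 tree decomposition is:
Bags: B1 = {a, b, c, d, e}
Tree: (single bag)
A single bag containing all 5 vertices is trivially a valid decomposition of width 4. Conversely, {a, b, c, d, e} is a clique of size 5, and the vertices of any clique must share a bag in every tree decomposition; so some bag has ≥ 5 vertices and tw(G) ≥ 4. The upper and lower bounds meet at 4, so that is the treewidth.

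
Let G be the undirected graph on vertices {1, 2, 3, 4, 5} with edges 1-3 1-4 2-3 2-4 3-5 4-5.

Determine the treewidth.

2

A width-2 tree decomposition is:
Bags: B1 = {2, 3, 4}  B2 = {3, 4, 5}  B3 = {1, 3, 4}
Tree: B1–B2, B2–B3
Each bag holds 3 vertices, so the decomposition has width 2, which upper-bounds the treewidth. The edges 4–2–3–5–4 form a cycle, so G is not a tree and its treewidth is at least 2. The upper and lower bounds meet at 2, so that is the treewidth.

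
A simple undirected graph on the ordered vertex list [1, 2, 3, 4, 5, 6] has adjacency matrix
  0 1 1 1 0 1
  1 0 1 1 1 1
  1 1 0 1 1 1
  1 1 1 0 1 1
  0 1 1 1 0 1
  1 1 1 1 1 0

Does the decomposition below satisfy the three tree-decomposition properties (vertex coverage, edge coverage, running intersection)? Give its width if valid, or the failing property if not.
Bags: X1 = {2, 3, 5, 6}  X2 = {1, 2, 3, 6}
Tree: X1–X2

No — vertex 4 appears in no bag.

A tree decomposition must satisfy three properties: every vertex lies in some bag; for every edge, both endpoints lie together in some bag; and for every vertex, the bags containing it form a connected subtree. Here vertex 4 appears in no bag, so the decomposition is invalid.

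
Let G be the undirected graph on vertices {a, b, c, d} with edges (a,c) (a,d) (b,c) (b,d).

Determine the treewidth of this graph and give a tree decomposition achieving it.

Treewidth 2.
One such decomposition:
Bags: B1 = {a, b, d}  B2 = {a, b, c}
Tree: B1–B2

Every bag has size at most 3, so the width is 3 − 1 = 2 and tw(G) ≤ 2. For the lower bound, G contains the cycle b–d–a–c–b, so G is not a forest; only forests have treewidth ≤ 1, hence tw(G) ≥ 2. Hence tw(G) = 2 exactly.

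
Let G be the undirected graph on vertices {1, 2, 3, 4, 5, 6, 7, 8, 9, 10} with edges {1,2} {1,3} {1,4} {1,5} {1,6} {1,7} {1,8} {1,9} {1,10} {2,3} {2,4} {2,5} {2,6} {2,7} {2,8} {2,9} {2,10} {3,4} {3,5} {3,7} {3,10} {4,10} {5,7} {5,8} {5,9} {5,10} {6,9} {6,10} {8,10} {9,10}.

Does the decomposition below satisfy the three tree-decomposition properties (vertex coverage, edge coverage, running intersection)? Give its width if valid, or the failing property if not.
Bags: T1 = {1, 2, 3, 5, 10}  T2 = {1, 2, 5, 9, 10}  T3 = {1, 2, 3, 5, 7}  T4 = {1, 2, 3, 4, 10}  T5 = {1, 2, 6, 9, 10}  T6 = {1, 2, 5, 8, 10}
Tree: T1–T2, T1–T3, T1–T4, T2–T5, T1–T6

Checking the three conditions: (i) the bags cover all of {1, 2, 3, 4, 5, 6, 7, 8, 9, 10}; (ii) for each edge, some bag contains both endpoints; (iii) the bags containing any fixed vertex form a subtree. All hold, so the decomposition is valid with width 5 − 1 = 4.

Yes; width 4.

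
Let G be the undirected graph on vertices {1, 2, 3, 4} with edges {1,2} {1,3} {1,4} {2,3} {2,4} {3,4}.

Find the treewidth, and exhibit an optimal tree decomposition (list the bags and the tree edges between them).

A single bag containing all 4 vertices is trivially a valid decomposition of width 3. For the lower bound, the 4 vertices {1, 2, 3, 4} are pairwise adjacent, and any tree decomposition puts a clique entirely inside one bag — forcing width ≥ 3. The upper and lower bounds meet at 3, so that is the treewidth.

Treewidth 3.
One optimal decomposition is:
Bags: B1 = {1, 2, 3, 4}
Tree: (single bag)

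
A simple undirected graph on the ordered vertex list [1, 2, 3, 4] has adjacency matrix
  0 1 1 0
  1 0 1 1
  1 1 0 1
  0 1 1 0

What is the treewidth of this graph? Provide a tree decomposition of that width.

Treewidth 2.
One optimal decomposition is:
Bags: B1 = {1, 2, 3}  B2 = {2, 3, 4}
Tree: B1–B2

Every bag has size at most 3, so the width is 3 − 1 = 2 and tw(G) ≤ 2. For the lower bound, the 3 vertices {1, 2, 3} are pairwise adjacent, and any tree decomposition puts a clique entirely inside one bag — forcing width ≥ 2. Hence tw(G) = 2 exactly.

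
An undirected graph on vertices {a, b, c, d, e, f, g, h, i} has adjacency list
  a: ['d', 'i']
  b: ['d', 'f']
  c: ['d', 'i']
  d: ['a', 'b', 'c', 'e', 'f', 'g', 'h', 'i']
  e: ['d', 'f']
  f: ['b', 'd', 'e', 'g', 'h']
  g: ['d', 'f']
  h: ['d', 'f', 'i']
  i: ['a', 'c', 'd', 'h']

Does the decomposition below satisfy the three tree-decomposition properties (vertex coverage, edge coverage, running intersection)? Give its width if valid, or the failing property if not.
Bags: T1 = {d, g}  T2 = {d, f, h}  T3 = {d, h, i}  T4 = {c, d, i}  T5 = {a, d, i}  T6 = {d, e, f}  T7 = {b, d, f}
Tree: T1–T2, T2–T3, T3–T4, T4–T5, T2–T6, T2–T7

A tree decomposition must satisfy three properties: every vertex lies in some bag; for every edge, both endpoints lie together in some bag; and for every vertex, the bags containing it form a connected subtree. Here edge (f,g) lies in no bag, so the decomposition is invalid.

No — edge (f,g) lies in no bag.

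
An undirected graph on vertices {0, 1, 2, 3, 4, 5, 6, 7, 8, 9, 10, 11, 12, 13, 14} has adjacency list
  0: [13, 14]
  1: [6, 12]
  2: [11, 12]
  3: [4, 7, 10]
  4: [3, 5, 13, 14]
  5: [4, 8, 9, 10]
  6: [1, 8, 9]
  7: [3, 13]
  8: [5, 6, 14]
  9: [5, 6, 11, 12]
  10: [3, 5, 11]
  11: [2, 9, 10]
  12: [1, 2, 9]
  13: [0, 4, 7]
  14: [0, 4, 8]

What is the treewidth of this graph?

A width-3 tree decomposition is:
Bags: B1 = {1, 2, 6, 12}  B2 = {2, 6, 9, 12}  B3 = {2, 6, 9, 11}  B4 = {6, 8, 9, 11}  B5 = {5, 8, 9, 11}  B6 = {5, 8, 10, 11}  B7 = {5, 8, 10, 14}  B8 = {4, 5, 10, 14}  B9 = {3, 4, 10, 14}  B10 = {0, 3, 4, 14}  B11 = {0, 3, 4, 13}  B12 = {0, 3, 7, 13}
Tree: B1–B2, B2–B3, B3–B4, B4–B5, B5–B6, B6–B7, B7–B8, B8–B9, B9–B10, B10–B11, B11–B12
Each bag holds 4 vertices, so the decomposition has width 3, which upper-bounds the treewidth. For the lower bound: the 4 vertex sets {1,2,12}, {6}, {9}, {5,8,10,11} are disjoint, each induces a connected subgraph, and every pair is joined by at least one edge of G. Contracting each set to a single vertex therefore yields K_{4} as a minor, and since treewidth is minor-monotone, tw(G) ≥ tw(K_{4}) = 3. Hence tw(G) = 3 exactly.

3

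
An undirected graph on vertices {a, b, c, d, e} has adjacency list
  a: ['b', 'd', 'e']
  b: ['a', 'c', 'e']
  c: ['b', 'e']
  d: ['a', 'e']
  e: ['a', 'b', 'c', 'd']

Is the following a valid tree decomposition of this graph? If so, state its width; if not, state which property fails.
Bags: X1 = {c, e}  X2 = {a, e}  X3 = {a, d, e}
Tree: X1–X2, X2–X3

No — vertex b appears in no bag.

A tree decomposition must satisfy three properties: every vertex lies in some bag; for every edge, both endpoints lie together in some bag; and for every vertex, the bags containing it form a connected subtree. Here vertex b appears in no bag, so the decomposition is invalid.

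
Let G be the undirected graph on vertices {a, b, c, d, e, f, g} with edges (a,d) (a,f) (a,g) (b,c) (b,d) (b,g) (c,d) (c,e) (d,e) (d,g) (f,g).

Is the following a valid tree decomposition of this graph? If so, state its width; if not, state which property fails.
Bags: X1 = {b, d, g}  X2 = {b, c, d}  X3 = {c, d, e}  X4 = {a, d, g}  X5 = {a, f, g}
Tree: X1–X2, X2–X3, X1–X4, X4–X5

Yes; width 2.

Checking the three conditions: (i) the bags cover all of {a, b, c, d, e, f, g}; (ii) for each edge, some bag contains both endpoints; (iii) the bags containing any fixed vertex form a subtree. All hold, so the decomposition is valid with width 3 − 1 = 2.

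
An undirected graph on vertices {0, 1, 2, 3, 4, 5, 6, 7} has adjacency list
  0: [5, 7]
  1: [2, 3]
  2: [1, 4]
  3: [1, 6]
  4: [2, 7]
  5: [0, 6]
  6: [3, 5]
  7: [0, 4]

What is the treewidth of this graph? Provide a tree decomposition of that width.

Each bag holds 3 vertices, so the decomposition has width 2, which upper-bounds the treewidth. For the lower bound, G contains the cycle 1–3–6–5–0–7–4–2–1, so G is not a forest; only forests have treewidth ≤ 1, hence tw(G) ≥ 2. Hence tw(G) = 2 exactly.

Treewidth 2.
One such decomposition:
Bags: B1 = {1, 3, 6}  B2 = {1, 5, 6}  B3 = {0, 1, 5}  B4 = {0, 1, 7}  B5 = {1, 4, 7}  B6 = {1, 2, 4}
Tree: B1–B2, B2–B3, B3–B4, B4–B5, B5–B6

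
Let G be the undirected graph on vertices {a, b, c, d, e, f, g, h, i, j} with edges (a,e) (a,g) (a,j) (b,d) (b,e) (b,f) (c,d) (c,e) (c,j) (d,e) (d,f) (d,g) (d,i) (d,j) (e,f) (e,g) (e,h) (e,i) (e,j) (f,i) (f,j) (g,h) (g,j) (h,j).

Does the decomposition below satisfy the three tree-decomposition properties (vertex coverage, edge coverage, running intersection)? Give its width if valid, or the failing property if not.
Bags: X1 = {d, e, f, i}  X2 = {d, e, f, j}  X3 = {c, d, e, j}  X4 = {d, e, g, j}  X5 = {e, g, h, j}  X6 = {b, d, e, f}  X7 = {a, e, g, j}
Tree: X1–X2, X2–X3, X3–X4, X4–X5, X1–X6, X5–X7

Yes; width 3.

Every vertex of G appears in some bag (union = {a, b, c, d, e, f, g, h, i, j}); every edge is covered by a bag; and for each vertex v the set of bags containing v is connected in the bag tree. The decomposition is therefore valid. The largest bag has 4 vertices, so the width is 3.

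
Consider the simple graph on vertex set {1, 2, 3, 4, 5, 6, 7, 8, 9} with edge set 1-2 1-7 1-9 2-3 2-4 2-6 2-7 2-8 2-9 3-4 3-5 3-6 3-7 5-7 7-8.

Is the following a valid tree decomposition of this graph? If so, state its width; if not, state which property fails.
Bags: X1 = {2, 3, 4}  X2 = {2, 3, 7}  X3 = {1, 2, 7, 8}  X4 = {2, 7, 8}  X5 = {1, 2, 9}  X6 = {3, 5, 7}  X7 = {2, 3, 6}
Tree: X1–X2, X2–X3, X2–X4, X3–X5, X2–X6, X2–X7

No — bags containing vertex 8 are not connected in the tree.

A tree decomposition must satisfy three properties: every vertex lies in some bag; for every edge, both endpoints lie together in some bag; and for every vertex, the bags containing it form a connected subtree. Here bags containing vertex 8 are not connected in the tree, so the decomposition is invalid.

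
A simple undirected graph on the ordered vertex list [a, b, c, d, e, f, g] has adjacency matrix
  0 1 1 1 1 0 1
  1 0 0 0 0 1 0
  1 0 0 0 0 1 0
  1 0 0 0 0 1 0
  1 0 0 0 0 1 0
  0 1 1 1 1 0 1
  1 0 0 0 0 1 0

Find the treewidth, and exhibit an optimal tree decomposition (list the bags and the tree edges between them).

Treewidth 2.
Bags: B1 = {a, f, g}  B2 = {a, e, f}  B3 = {a, b, f}  B4 = {a, d, f}  B5 = {a, c, f}
Tree: B1–B2, B2–B3, B3–B4, B4–B5

The largest bag has 3 vertices, giving width 2; this decomposition certifies tw(G) ≤ 2. The edges a–g–f–e–a form a cycle, so G is not a tree and its treewidth is at least 2. Hence tw(G) = 2 exactly.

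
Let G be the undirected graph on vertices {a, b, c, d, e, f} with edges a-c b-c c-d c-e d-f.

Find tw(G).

1

A width-1 tree decomposition is:
Bags: B1 = {c, d}  B2 = {a, c}  B3 = {c, e}  B4 = {d, f}  B5 = {b, c}
Tree: B1–B2, B1–B3, B1–B4, B2–B5
Each bag holds 2 vertices, so the decomposition has width 1, which upper-bounds the treewidth. Any graph with an edge has treewidth ≥ 1, and G has the edge d–c. The upper and lower bounds meet at 1, so that is the treewidth.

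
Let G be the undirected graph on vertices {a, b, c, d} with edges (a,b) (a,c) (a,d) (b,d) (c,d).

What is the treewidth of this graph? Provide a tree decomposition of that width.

Every bag has size at most 3, so the width is 3 − 1 = 2 and tw(G) ≤ 2. On the other hand G contains the 3-clique {a, c, d}. A clique must lie in a single bag of any decomposition, so no decomposition can have width below 2. Therefore the treewidth is 2.

Treewidth 2.
Bags: B1 = {a, c, d}  B2 = {a, b, d}
Tree: B1–B2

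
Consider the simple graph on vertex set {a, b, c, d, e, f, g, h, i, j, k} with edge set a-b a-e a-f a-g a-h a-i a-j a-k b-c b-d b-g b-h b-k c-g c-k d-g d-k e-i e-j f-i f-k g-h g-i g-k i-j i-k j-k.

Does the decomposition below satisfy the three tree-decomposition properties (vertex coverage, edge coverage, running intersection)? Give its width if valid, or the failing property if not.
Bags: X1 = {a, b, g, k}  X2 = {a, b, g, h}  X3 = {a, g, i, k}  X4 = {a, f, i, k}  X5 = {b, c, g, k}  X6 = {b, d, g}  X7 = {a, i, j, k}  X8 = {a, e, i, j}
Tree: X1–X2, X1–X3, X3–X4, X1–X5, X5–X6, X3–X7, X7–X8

No — edge (k,d) lies in no bag.

A tree decomposition must satisfy three properties: every vertex lies in some bag; for every edge, both endpoints lie together in some bag; and for every vertex, the bags containing it form a connected subtree. Here edge (k,d) lies in no bag, so the decomposition is invalid.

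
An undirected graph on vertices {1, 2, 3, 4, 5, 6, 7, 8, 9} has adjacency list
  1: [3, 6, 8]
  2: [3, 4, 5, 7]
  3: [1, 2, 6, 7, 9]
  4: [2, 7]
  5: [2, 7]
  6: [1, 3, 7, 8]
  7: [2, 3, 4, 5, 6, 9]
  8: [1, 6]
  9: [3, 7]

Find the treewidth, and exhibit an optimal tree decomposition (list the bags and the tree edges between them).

Treewidth 2.
One optimal decomposition is:
Bags: B1 = {3, 6, 7}  B2 = {1, 3, 6}  B3 = {2, 3, 7}  B4 = {1, 6, 8}  B5 = {2, 4, 7}  B6 = {3, 7, 9}  B7 = {2, 5, 7}
Tree: B1–B2, B1–B3, B2–B4, B3–B5, B1–B6, B3–B7

Every bag has size at most 3, so the width is 3 − 1 = 2 and tw(G) ≤ 2. On the other hand G contains the 3-clique {1, 6, 8}. A clique must lie in a single bag of any decomposition, so no decomposition can have width below 2. Hence tw(G) = 2 exactly.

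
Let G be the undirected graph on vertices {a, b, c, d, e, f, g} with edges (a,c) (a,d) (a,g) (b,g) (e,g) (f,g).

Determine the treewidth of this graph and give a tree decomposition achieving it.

The largest bag has 2 vertices, giving width 1; this decomposition certifies tw(G) ≤ 1. Since G has at least one edge (e.g. g–e), it is not an edgeless graph, so tw(G) ≥ 1. The upper and lower bounds meet at 1, so that is the treewidth.

Treewidth 1.
One optimal decomposition is:
Bags: B1 = {e, g}  B2 = {a, g}  B3 = {f, g}  B4 = {a, d}  B5 = {b, g}  B6 = {a, c}
Tree: B1–B2, B2–B3, B2–B4, B1–B5, B4–B6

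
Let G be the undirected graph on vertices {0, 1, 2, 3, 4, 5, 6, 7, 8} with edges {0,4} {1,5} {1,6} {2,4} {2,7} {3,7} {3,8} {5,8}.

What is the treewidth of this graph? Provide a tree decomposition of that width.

Each bag holds 2 vertices, so the decomposition has width 1, which upper-bounds the treewidth. Any graph with an edge has treewidth ≥ 1, and G has the edge 0–4. The upper and lower bounds meet at 1, so that is the treewidth.

Treewidth 1.
One optimal decomposition is:
Bags: B1 = {0, 4}  B2 = {2, 4}  B3 = {2, 7}  B4 = {3, 7}  B5 = {3, 8}  B6 = {5, 8}  B7 = {1, 5}  B8 = {1, 6}
Tree: B1–B2, B2–B3, B3–B4, B4–B5, B5–B6, B6–B7, B7–B8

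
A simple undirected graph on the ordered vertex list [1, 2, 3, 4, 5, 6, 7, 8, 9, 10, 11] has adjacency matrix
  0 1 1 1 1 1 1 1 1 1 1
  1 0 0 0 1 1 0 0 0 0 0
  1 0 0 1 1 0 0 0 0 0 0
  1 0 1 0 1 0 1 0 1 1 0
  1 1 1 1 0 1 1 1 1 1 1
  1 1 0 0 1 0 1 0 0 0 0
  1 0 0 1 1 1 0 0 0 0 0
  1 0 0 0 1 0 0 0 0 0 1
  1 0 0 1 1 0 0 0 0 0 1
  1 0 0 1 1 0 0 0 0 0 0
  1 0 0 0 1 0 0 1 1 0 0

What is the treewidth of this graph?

3

A width-3 tree decomposition is:
Bags: B1 = {1, 4, 5, 9}  B2 = {1, 4, 5, 7}  B3 = {1, 5, 9, 11}  B4 = {1, 5, 6, 7}  B5 = {1, 2, 5, 6}  B6 = {1, 3, 4, 5}  B7 = {1, 4, 5, 10}  B8 = {1, 5, 8, 11}
Tree: B1–B2, B1–B3, B2–B4, B4–B5, B2–B6, B1–B7, B3–B8
The largest bag has 4 vertices, giving width 3; this decomposition certifies tw(G) ≤ 3. Conversely, {1, 2, 5, 6} is a clique of size 4, and the vertices of any clique must share a bag in every tree decomposition; so some bag has ≥ 4 vertices and tw(G) ≥ 3. The upper and lower bounds meet at 3, so that is the treewidth.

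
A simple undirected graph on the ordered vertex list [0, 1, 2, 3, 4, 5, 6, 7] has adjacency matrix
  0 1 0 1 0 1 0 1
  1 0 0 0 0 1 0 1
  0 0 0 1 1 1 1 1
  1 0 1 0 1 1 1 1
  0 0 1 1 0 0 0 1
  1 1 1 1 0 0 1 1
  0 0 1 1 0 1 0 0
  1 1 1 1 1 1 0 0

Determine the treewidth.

3

A width-3 tree decomposition is:
Bags: B1 = {2, 3, 5, 7}  B2 = {2, 3, 5, 6}  B3 = {0, 3, 5, 7}  B4 = {2, 3, 4, 7}  B5 = {0, 1, 5, 7}
Tree: B1–B2, B1–B3, B1–B4, B3–B5
Each bag holds 4 vertices, so the decomposition has width 3, which upper-bounds the treewidth. On the other hand G contains the 4-clique {0, 1, 5, 7}. A clique must lie in a single bag of any decomposition, so no decomposition can have width below 3. The upper and lower bounds meet at 3, so that is the treewidth.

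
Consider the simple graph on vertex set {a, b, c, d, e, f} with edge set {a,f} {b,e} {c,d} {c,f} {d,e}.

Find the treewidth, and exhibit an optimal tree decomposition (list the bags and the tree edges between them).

The largest bag has 2 vertices, giving width 1; this decomposition certifies tw(G) ≤ 1. Any graph with an edge has treewidth ≥ 1, and G has the edge b–e. Therefore the treewidth is 1.

Treewidth 1.
Bags: B1 = {b, e}  B2 = {d, e}  B3 = {c, d}  B4 = {c, f}  B5 = {a, f}
Tree: B1–B2, B2–B3, B3–B4, B4–B5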